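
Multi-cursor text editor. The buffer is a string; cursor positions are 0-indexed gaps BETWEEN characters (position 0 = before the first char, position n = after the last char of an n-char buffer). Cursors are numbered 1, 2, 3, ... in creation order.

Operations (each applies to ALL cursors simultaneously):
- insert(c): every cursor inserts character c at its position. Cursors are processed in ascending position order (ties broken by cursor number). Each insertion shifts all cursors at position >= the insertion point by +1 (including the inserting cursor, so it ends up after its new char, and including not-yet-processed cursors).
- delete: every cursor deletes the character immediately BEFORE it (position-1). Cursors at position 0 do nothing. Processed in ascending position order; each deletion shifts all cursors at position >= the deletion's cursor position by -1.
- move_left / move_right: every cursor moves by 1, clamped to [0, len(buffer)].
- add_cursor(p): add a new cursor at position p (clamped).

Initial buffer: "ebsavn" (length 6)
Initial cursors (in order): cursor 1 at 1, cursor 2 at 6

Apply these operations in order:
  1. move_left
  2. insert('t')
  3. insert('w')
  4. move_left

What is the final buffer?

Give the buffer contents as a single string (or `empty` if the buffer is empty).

Answer: twebsavtwn

Derivation:
After op 1 (move_left): buffer="ebsavn" (len 6), cursors c1@0 c2@5, authorship ......
After op 2 (insert('t')): buffer="tebsavtn" (len 8), cursors c1@1 c2@7, authorship 1.....2.
After op 3 (insert('w')): buffer="twebsavtwn" (len 10), cursors c1@2 c2@9, authorship 11.....22.
After op 4 (move_left): buffer="twebsavtwn" (len 10), cursors c1@1 c2@8, authorship 11.....22.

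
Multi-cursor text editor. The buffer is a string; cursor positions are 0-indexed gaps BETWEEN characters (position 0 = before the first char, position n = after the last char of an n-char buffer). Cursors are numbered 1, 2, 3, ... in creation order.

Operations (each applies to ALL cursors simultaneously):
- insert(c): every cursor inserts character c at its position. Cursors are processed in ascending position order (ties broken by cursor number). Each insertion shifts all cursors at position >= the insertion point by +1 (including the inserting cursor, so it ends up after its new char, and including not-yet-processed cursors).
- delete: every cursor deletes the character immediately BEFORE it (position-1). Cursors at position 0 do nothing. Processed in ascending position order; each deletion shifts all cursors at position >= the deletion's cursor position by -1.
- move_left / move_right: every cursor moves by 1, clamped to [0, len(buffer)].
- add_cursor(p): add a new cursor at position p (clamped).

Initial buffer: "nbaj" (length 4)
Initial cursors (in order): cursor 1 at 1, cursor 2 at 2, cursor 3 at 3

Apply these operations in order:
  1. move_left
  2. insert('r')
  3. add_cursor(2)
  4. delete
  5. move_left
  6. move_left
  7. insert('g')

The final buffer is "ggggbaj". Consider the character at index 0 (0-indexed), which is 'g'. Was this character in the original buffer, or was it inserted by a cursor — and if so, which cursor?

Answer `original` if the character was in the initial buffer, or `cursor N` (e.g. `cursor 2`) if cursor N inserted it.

After op 1 (move_left): buffer="nbaj" (len 4), cursors c1@0 c2@1 c3@2, authorship ....
After op 2 (insert('r')): buffer="rnrbraj" (len 7), cursors c1@1 c2@3 c3@5, authorship 1.2.3..
After op 3 (add_cursor(2)): buffer="rnrbraj" (len 7), cursors c1@1 c4@2 c2@3 c3@5, authorship 1.2.3..
After op 4 (delete): buffer="baj" (len 3), cursors c1@0 c2@0 c4@0 c3@1, authorship ...
After op 5 (move_left): buffer="baj" (len 3), cursors c1@0 c2@0 c3@0 c4@0, authorship ...
After op 6 (move_left): buffer="baj" (len 3), cursors c1@0 c2@0 c3@0 c4@0, authorship ...
After op 7 (insert('g')): buffer="ggggbaj" (len 7), cursors c1@4 c2@4 c3@4 c4@4, authorship 1234...
Authorship (.=original, N=cursor N): 1 2 3 4 . . .
Index 0: author = 1

Answer: cursor 1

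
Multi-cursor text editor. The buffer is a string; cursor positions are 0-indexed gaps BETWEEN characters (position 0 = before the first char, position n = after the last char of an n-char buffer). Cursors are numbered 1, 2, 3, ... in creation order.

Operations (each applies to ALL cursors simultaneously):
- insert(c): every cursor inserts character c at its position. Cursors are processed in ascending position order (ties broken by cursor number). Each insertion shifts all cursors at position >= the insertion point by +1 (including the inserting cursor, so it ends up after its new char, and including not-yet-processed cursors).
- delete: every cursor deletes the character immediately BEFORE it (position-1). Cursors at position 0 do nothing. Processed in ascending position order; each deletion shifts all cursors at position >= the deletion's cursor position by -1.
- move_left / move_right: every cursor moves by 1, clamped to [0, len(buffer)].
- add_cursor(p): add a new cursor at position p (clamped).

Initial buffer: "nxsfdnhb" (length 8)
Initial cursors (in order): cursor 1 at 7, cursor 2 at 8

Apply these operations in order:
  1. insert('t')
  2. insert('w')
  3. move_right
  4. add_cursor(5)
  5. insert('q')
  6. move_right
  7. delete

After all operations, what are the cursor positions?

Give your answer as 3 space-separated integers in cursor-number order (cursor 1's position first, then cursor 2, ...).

Answer: 11 12 6

Derivation:
After op 1 (insert('t')): buffer="nxsfdnhtbt" (len 10), cursors c1@8 c2@10, authorship .......1.2
After op 2 (insert('w')): buffer="nxsfdnhtwbtw" (len 12), cursors c1@9 c2@12, authorship .......11.22
After op 3 (move_right): buffer="nxsfdnhtwbtw" (len 12), cursors c1@10 c2@12, authorship .......11.22
After op 4 (add_cursor(5)): buffer="nxsfdnhtwbtw" (len 12), cursors c3@5 c1@10 c2@12, authorship .......11.22
After op 5 (insert('q')): buffer="nxsfdqnhtwbqtwq" (len 15), cursors c3@6 c1@12 c2@15, authorship .....3..11.1222
After op 6 (move_right): buffer="nxsfdqnhtwbqtwq" (len 15), cursors c3@7 c1@13 c2@15, authorship .....3..11.1222
After op 7 (delete): buffer="nxsfdqhtwbqw" (len 12), cursors c3@6 c1@11 c2@12, authorship .....3.11.12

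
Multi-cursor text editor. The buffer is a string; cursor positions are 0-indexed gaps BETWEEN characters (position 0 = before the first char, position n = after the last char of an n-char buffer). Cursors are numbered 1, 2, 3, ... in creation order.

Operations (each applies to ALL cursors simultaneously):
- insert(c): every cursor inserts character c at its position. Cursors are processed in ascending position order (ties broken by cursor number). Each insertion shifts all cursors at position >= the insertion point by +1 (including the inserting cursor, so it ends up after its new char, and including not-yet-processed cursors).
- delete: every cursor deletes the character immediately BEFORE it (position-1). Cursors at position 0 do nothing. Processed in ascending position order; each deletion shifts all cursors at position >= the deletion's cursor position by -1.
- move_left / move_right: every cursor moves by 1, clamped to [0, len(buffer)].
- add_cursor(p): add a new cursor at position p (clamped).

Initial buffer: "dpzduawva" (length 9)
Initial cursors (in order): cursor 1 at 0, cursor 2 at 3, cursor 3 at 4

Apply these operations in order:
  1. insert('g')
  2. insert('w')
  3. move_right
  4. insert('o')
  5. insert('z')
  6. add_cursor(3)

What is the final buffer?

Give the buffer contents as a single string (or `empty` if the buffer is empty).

After op 1 (insert('g')): buffer="gdpzgdguawva" (len 12), cursors c1@1 c2@5 c3@7, authorship 1...2.3.....
After op 2 (insert('w')): buffer="gwdpzgwdgwuawva" (len 15), cursors c1@2 c2@7 c3@10, authorship 11...22.33.....
After op 3 (move_right): buffer="gwdpzgwdgwuawva" (len 15), cursors c1@3 c2@8 c3@11, authorship 11...22.33.....
After op 4 (insert('o')): buffer="gwdopzgwdogwuoawva" (len 18), cursors c1@4 c2@10 c3@14, authorship 11.1..22.233.3....
After op 5 (insert('z')): buffer="gwdozpzgwdozgwuozawva" (len 21), cursors c1@5 c2@12 c3@17, authorship 11.11..22.2233.33....
After op 6 (add_cursor(3)): buffer="gwdozpzgwdozgwuozawva" (len 21), cursors c4@3 c1@5 c2@12 c3@17, authorship 11.11..22.2233.33....

Answer: gwdozpzgwdozgwuozawva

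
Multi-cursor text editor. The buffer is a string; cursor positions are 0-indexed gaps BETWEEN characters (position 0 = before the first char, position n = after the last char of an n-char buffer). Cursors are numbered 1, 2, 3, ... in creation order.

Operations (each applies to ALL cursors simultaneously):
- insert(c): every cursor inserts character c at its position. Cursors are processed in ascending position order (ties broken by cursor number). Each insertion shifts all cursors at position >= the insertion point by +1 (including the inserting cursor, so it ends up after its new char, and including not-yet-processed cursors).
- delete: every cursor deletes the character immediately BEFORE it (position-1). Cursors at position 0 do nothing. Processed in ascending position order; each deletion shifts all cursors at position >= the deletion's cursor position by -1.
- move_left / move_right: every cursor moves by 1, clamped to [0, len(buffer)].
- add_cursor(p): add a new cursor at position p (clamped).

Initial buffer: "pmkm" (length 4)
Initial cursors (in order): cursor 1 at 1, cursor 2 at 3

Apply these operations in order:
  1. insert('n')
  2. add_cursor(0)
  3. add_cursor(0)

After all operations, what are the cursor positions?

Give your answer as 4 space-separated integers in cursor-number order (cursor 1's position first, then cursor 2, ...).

After op 1 (insert('n')): buffer="pnmknm" (len 6), cursors c1@2 c2@5, authorship .1..2.
After op 2 (add_cursor(0)): buffer="pnmknm" (len 6), cursors c3@0 c1@2 c2@5, authorship .1..2.
After op 3 (add_cursor(0)): buffer="pnmknm" (len 6), cursors c3@0 c4@0 c1@2 c2@5, authorship .1..2.

Answer: 2 5 0 0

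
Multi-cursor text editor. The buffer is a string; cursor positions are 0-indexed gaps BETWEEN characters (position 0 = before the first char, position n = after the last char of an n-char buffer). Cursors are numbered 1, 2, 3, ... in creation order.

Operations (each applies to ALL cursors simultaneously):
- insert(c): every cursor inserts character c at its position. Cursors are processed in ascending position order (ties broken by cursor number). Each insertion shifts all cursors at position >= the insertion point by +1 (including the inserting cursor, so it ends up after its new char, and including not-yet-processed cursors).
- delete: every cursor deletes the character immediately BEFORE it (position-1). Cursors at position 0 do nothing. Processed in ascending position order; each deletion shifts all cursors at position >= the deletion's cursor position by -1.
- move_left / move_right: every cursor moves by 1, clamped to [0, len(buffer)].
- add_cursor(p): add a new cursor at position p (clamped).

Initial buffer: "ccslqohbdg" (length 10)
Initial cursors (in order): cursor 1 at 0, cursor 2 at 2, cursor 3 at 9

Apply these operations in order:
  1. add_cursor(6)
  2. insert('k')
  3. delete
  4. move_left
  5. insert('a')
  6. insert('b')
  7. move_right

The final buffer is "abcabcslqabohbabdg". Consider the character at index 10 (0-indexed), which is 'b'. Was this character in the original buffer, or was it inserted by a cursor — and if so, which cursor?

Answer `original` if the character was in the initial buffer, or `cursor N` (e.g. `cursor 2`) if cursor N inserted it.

After op 1 (add_cursor(6)): buffer="ccslqohbdg" (len 10), cursors c1@0 c2@2 c4@6 c3@9, authorship ..........
After op 2 (insert('k')): buffer="kcckslqokhbdkg" (len 14), cursors c1@1 c2@4 c4@9 c3@13, authorship 1..2....4...3.
After op 3 (delete): buffer="ccslqohbdg" (len 10), cursors c1@0 c2@2 c4@6 c3@9, authorship ..........
After op 4 (move_left): buffer="ccslqohbdg" (len 10), cursors c1@0 c2@1 c4@5 c3@8, authorship ..........
After op 5 (insert('a')): buffer="acacslqaohbadg" (len 14), cursors c1@1 c2@3 c4@8 c3@12, authorship 1.2....4...3..
After op 6 (insert('b')): buffer="abcabcslqabohbabdg" (len 18), cursors c1@2 c2@5 c4@11 c3@16, authorship 11.22....44...33..
After op 7 (move_right): buffer="abcabcslqabohbabdg" (len 18), cursors c1@3 c2@6 c4@12 c3@17, authorship 11.22....44...33..
Authorship (.=original, N=cursor N): 1 1 . 2 2 . . . . 4 4 . . . 3 3 . .
Index 10: author = 4

Answer: cursor 4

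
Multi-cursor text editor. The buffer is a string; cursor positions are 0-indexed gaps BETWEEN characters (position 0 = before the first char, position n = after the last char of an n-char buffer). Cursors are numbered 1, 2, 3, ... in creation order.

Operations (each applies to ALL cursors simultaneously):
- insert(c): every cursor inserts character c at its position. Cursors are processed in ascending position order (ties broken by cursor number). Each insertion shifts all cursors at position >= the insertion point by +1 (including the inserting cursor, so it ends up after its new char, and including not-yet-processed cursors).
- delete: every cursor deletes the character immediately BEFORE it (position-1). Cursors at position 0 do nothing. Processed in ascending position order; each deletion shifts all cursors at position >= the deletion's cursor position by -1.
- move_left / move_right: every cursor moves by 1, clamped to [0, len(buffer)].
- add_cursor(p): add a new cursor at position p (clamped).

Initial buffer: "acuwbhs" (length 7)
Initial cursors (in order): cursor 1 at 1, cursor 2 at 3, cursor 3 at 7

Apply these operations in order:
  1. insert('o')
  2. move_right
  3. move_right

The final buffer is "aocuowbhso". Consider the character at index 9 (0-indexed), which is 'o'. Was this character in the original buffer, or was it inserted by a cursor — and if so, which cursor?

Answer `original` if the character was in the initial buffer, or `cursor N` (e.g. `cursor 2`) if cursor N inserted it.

After op 1 (insert('o')): buffer="aocuowbhso" (len 10), cursors c1@2 c2@5 c3@10, authorship .1..2....3
After op 2 (move_right): buffer="aocuowbhso" (len 10), cursors c1@3 c2@6 c3@10, authorship .1..2....3
After op 3 (move_right): buffer="aocuowbhso" (len 10), cursors c1@4 c2@7 c3@10, authorship .1..2....3
Authorship (.=original, N=cursor N): . 1 . . 2 . . . . 3
Index 9: author = 3

Answer: cursor 3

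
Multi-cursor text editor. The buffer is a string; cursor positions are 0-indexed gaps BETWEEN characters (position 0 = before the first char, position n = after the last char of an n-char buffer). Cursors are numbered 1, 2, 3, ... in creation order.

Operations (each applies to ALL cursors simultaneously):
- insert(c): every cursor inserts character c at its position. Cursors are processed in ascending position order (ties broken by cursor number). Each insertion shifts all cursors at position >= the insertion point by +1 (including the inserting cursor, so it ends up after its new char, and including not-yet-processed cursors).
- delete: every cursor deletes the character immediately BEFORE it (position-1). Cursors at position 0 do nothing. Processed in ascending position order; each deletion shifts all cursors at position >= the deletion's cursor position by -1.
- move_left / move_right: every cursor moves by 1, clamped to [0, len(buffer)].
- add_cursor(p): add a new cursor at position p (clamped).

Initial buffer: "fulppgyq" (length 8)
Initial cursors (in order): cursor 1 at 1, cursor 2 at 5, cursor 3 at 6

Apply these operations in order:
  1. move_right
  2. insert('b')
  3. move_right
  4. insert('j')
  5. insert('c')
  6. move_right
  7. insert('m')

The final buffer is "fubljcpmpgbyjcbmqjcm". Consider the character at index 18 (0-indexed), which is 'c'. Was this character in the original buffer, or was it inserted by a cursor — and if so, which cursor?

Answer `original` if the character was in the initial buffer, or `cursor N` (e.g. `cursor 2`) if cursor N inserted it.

After op 1 (move_right): buffer="fulppgyq" (len 8), cursors c1@2 c2@6 c3@7, authorship ........
After op 2 (insert('b')): buffer="fublppgbybq" (len 11), cursors c1@3 c2@8 c3@10, authorship ..1....2.3.
After op 3 (move_right): buffer="fublppgbybq" (len 11), cursors c1@4 c2@9 c3@11, authorship ..1....2.3.
After op 4 (insert('j')): buffer="fubljppgbyjbqj" (len 14), cursors c1@5 c2@11 c3@14, authorship ..1.1...2.23.3
After op 5 (insert('c')): buffer="fubljcppgbyjcbqjc" (len 17), cursors c1@6 c2@13 c3@17, authorship ..1.11...2.223.33
After op 6 (move_right): buffer="fubljcppgbyjcbqjc" (len 17), cursors c1@7 c2@14 c3@17, authorship ..1.11...2.223.33
After op 7 (insert('m')): buffer="fubljcpmpgbyjcbmqjcm" (len 20), cursors c1@8 c2@16 c3@20, authorship ..1.11.1..2.2232.333
Authorship (.=original, N=cursor N): . . 1 . 1 1 . 1 . . 2 . 2 2 3 2 . 3 3 3
Index 18: author = 3

Answer: cursor 3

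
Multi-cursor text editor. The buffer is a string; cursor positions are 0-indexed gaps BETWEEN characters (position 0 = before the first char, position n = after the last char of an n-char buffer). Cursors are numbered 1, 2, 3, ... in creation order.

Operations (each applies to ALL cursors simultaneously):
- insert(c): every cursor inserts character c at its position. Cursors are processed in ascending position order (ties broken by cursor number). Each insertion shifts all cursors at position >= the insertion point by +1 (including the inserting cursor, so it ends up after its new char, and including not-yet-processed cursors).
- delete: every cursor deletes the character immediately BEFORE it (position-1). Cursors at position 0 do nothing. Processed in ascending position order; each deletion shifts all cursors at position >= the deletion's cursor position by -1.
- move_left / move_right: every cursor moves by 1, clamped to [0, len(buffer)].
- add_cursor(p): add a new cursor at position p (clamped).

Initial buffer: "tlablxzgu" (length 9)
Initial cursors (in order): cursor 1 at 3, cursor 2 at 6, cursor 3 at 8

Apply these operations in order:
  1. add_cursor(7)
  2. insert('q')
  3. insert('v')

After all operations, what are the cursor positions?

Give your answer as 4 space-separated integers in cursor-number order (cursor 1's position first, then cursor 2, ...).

Answer: 5 10 16 13

Derivation:
After op 1 (add_cursor(7)): buffer="tlablxzgu" (len 9), cursors c1@3 c2@6 c4@7 c3@8, authorship .........
After op 2 (insert('q')): buffer="tlaqblxqzqgqu" (len 13), cursors c1@4 c2@8 c4@10 c3@12, authorship ...1...2.4.3.
After op 3 (insert('v')): buffer="tlaqvblxqvzqvgqvu" (len 17), cursors c1@5 c2@10 c4@13 c3@16, authorship ...11...22.44.33.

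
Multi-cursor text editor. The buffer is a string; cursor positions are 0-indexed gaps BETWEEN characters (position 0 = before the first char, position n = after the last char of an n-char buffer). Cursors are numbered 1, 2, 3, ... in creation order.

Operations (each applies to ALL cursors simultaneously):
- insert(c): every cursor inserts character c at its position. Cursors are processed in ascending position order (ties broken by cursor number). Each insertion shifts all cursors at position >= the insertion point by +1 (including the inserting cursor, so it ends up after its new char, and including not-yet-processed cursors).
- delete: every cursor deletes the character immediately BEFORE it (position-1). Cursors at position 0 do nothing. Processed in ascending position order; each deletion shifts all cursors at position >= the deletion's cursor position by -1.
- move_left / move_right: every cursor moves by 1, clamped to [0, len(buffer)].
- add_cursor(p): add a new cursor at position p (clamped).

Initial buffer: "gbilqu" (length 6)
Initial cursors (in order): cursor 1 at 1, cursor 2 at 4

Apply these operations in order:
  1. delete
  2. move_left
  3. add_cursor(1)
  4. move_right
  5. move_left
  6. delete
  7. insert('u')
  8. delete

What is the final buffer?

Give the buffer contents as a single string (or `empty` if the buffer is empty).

After op 1 (delete): buffer="biqu" (len 4), cursors c1@0 c2@2, authorship ....
After op 2 (move_left): buffer="biqu" (len 4), cursors c1@0 c2@1, authorship ....
After op 3 (add_cursor(1)): buffer="biqu" (len 4), cursors c1@0 c2@1 c3@1, authorship ....
After op 4 (move_right): buffer="biqu" (len 4), cursors c1@1 c2@2 c3@2, authorship ....
After op 5 (move_left): buffer="biqu" (len 4), cursors c1@0 c2@1 c3@1, authorship ....
After op 6 (delete): buffer="iqu" (len 3), cursors c1@0 c2@0 c3@0, authorship ...
After op 7 (insert('u')): buffer="uuuiqu" (len 6), cursors c1@3 c2@3 c3@3, authorship 123...
After op 8 (delete): buffer="iqu" (len 3), cursors c1@0 c2@0 c3@0, authorship ...

Answer: iqu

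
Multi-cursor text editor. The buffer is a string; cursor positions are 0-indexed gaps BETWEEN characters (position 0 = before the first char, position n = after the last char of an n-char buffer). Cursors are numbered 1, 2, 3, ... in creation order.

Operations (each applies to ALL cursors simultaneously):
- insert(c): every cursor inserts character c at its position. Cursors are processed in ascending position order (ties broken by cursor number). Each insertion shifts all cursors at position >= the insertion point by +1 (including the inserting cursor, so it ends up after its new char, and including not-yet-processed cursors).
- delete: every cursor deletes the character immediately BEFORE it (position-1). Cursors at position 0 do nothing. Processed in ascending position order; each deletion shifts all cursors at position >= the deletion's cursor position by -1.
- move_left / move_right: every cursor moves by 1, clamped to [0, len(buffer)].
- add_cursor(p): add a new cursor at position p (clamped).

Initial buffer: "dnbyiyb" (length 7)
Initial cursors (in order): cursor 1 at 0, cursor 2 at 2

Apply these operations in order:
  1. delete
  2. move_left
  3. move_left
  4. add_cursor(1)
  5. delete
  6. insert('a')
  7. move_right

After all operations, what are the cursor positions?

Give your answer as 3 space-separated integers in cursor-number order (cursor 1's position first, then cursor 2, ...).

After op 1 (delete): buffer="dbyiyb" (len 6), cursors c1@0 c2@1, authorship ......
After op 2 (move_left): buffer="dbyiyb" (len 6), cursors c1@0 c2@0, authorship ......
After op 3 (move_left): buffer="dbyiyb" (len 6), cursors c1@0 c2@0, authorship ......
After op 4 (add_cursor(1)): buffer="dbyiyb" (len 6), cursors c1@0 c2@0 c3@1, authorship ......
After op 5 (delete): buffer="byiyb" (len 5), cursors c1@0 c2@0 c3@0, authorship .....
After op 6 (insert('a')): buffer="aaabyiyb" (len 8), cursors c1@3 c2@3 c3@3, authorship 123.....
After op 7 (move_right): buffer="aaabyiyb" (len 8), cursors c1@4 c2@4 c3@4, authorship 123.....

Answer: 4 4 4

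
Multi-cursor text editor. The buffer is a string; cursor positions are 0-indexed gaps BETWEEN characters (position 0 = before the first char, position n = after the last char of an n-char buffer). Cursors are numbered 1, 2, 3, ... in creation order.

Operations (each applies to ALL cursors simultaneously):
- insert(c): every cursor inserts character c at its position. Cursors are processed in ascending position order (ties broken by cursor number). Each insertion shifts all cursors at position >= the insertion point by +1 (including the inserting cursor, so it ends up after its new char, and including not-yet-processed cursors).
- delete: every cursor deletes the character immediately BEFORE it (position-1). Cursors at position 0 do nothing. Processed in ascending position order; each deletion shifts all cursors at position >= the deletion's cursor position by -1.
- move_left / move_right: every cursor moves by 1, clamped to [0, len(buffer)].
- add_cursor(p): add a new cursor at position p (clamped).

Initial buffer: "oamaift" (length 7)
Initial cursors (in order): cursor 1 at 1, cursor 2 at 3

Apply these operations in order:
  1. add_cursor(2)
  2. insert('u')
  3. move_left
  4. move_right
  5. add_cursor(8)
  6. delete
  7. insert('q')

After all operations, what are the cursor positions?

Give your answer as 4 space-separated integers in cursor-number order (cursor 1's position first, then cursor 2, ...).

Answer: 2 6 4 8

Derivation:
After op 1 (add_cursor(2)): buffer="oamaift" (len 7), cursors c1@1 c3@2 c2@3, authorship .......
After op 2 (insert('u')): buffer="ouaumuaift" (len 10), cursors c1@2 c3@4 c2@6, authorship .1.3.2....
After op 3 (move_left): buffer="ouaumuaift" (len 10), cursors c1@1 c3@3 c2@5, authorship .1.3.2....
After op 4 (move_right): buffer="ouaumuaift" (len 10), cursors c1@2 c3@4 c2@6, authorship .1.3.2....
After op 5 (add_cursor(8)): buffer="ouaumuaift" (len 10), cursors c1@2 c3@4 c2@6 c4@8, authorship .1.3.2....
After op 6 (delete): buffer="oamaft" (len 6), cursors c1@1 c3@2 c2@3 c4@4, authorship ......
After op 7 (insert('q')): buffer="oqaqmqaqft" (len 10), cursors c1@2 c3@4 c2@6 c4@8, authorship .1.3.2.4..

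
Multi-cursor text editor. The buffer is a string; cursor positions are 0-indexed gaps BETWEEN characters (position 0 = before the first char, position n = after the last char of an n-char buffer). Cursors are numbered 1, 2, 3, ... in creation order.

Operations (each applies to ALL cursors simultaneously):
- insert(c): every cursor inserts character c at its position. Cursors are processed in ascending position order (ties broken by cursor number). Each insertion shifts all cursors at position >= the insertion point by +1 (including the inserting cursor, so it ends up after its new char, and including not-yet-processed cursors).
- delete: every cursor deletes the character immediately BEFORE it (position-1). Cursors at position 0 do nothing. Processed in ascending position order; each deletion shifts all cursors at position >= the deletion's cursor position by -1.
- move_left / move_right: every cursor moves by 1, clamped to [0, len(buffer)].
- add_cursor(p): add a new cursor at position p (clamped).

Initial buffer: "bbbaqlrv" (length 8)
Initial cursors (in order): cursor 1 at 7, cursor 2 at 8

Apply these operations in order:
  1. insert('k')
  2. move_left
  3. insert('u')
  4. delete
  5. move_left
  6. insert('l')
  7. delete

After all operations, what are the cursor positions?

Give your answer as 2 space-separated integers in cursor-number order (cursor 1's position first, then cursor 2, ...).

After op 1 (insert('k')): buffer="bbbaqlrkvk" (len 10), cursors c1@8 c2@10, authorship .......1.2
After op 2 (move_left): buffer="bbbaqlrkvk" (len 10), cursors c1@7 c2@9, authorship .......1.2
After op 3 (insert('u')): buffer="bbbaqlrukvuk" (len 12), cursors c1@8 c2@11, authorship .......11.22
After op 4 (delete): buffer="bbbaqlrkvk" (len 10), cursors c1@7 c2@9, authorship .......1.2
After op 5 (move_left): buffer="bbbaqlrkvk" (len 10), cursors c1@6 c2@8, authorship .......1.2
After op 6 (insert('l')): buffer="bbbaqllrklvk" (len 12), cursors c1@7 c2@10, authorship ......1.12.2
After op 7 (delete): buffer="bbbaqlrkvk" (len 10), cursors c1@6 c2@8, authorship .......1.2

Answer: 6 8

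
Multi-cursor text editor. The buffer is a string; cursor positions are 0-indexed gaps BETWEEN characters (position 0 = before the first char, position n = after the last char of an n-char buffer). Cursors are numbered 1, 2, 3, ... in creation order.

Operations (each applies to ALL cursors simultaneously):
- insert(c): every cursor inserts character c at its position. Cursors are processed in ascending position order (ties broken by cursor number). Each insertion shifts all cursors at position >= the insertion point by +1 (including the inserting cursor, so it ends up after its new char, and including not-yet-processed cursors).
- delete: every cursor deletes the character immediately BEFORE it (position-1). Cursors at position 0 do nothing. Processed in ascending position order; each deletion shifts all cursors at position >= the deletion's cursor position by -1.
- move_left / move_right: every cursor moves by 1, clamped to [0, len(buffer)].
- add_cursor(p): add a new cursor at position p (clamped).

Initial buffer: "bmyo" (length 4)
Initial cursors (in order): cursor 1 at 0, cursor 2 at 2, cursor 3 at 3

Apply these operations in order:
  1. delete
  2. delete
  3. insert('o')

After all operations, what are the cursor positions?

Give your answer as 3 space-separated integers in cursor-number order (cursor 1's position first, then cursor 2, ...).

Answer: 3 3 3

Derivation:
After op 1 (delete): buffer="bo" (len 2), cursors c1@0 c2@1 c3@1, authorship ..
After op 2 (delete): buffer="o" (len 1), cursors c1@0 c2@0 c3@0, authorship .
After op 3 (insert('o')): buffer="oooo" (len 4), cursors c1@3 c2@3 c3@3, authorship 123.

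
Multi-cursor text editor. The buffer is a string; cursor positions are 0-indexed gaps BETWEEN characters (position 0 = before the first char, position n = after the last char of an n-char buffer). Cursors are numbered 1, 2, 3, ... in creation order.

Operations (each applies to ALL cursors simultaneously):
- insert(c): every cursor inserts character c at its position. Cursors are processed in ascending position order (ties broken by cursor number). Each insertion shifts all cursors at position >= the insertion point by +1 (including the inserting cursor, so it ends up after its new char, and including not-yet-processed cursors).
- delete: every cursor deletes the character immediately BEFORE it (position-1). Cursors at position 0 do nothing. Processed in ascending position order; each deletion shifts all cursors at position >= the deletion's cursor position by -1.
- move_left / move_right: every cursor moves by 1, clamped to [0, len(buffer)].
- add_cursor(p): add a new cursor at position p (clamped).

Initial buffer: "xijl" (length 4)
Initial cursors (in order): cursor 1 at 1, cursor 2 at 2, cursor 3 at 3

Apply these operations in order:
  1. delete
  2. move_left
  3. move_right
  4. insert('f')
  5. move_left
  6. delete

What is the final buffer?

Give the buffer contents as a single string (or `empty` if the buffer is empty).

After op 1 (delete): buffer="l" (len 1), cursors c1@0 c2@0 c3@0, authorship .
After op 2 (move_left): buffer="l" (len 1), cursors c1@0 c2@0 c3@0, authorship .
After op 3 (move_right): buffer="l" (len 1), cursors c1@1 c2@1 c3@1, authorship .
After op 4 (insert('f')): buffer="lfff" (len 4), cursors c1@4 c2@4 c3@4, authorship .123
After op 5 (move_left): buffer="lfff" (len 4), cursors c1@3 c2@3 c3@3, authorship .123
After op 6 (delete): buffer="f" (len 1), cursors c1@0 c2@0 c3@0, authorship 3

Answer: f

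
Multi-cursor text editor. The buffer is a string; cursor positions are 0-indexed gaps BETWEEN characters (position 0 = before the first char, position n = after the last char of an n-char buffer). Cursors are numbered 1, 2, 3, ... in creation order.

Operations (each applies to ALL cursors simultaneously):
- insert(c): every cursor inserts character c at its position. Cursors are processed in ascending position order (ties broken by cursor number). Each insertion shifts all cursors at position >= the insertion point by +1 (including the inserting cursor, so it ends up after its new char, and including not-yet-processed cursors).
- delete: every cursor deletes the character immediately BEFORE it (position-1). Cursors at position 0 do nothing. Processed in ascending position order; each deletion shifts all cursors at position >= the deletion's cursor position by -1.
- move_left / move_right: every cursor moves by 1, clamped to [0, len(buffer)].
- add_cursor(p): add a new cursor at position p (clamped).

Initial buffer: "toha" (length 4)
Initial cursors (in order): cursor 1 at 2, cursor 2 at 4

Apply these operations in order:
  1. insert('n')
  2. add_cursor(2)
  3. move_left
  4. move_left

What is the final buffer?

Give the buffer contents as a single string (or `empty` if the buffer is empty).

After op 1 (insert('n')): buffer="tonhan" (len 6), cursors c1@3 c2@6, authorship ..1..2
After op 2 (add_cursor(2)): buffer="tonhan" (len 6), cursors c3@2 c1@3 c2@6, authorship ..1..2
After op 3 (move_left): buffer="tonhan" (len 6), cursors c3@1 c1@2 c2@5, authorship ..1..2
After op 4 (move_left): buffer="tonhan" (len 6), cursors c3@0 c1@1 c2@4, authorship ..1..2

Answer: tonhan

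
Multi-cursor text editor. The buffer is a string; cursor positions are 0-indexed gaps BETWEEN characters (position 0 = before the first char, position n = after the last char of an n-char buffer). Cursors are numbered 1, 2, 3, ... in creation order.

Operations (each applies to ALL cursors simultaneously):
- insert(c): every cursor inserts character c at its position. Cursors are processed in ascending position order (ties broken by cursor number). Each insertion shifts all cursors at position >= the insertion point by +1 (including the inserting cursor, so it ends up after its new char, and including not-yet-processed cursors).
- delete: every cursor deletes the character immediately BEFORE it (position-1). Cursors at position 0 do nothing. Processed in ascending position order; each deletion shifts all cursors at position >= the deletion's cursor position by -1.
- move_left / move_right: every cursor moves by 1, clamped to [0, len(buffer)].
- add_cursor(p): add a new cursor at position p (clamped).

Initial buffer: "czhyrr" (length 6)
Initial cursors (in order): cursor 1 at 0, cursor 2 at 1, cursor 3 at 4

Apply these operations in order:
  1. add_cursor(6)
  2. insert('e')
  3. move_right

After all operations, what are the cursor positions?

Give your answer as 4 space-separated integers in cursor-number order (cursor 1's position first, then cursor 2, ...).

Answer: 2 4 8 10

Derivation:
After op 1 (add_cursor(6)): buffer="czhyrr" (len 6), cursors c1@0 c2@1 c3@4 c4@6, authorship ......
After op 2 (insert('e')): buffer="ecezhyerre" (len 10), cursors c1@1 c2@3 c3@7 c4@10, authorship 1.2...3..4
After op 3 (move_right): buffer="ecezhyerre" (len 10), cursors c1@2 c2@4 c3@8 c4@10, authorship 1.2...3..4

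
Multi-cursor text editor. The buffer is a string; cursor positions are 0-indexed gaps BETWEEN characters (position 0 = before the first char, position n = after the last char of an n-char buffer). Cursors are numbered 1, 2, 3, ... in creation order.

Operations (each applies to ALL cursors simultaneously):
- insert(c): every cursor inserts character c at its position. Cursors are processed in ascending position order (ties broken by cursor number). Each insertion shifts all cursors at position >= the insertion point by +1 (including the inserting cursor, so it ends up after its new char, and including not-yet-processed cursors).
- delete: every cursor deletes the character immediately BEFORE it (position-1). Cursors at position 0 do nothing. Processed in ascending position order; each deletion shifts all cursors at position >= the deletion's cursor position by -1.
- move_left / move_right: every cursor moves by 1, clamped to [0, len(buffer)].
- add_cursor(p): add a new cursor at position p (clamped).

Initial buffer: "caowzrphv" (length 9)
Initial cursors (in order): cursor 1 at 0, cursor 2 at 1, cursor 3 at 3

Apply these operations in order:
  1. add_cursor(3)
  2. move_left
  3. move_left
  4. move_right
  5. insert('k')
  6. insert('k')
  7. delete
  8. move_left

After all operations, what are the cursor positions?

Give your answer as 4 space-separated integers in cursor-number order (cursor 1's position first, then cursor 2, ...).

After op 1 (add_cursor(3)): buffer="caowzrphv" (len 9), cursors c1@0 c2@1 c3@3 c4@3, authorship .........
After op 2 (move_left): buffer="caowzrphv" (len 9), cursors c1@0 c2@0 c3@2 c4@2, authorship .........
After op 3 (move_left): buffer="caowzrphv" (len 9), cursors c1@0 c2@0 c3@1 c4@1, authorship .........
After op 4 (move_right): buffer="caowzrphv" (len 9), cursors c1@1 c2@1 c3@2 c4@2, authorship .........
After op 5 (insert('k')): buffer="ckkakkowzrphv" (len 13), cursors c1@3 c2@3 c3@6 c4@6, authorship .12.34.......
After op 6 (insert('k')): buffer="ckkkkakkkkowzrphv" (len 17), cursors c1@5 c2@5 c3@10 c4@10, authorship .1212.3434.......
After op 7 (delete): buffer="ckkakkowzrphv" (len 13), cursors c1@3 c2@3 c3@6 c4@6, authorship .12.34.......
After op 8 (move_left): buffer="ckkakkowzrphv" (len 13), cursors c1@2 c2@2 c3@5 c4@5, authorship .12.34.......

Answer: 2 2 5 5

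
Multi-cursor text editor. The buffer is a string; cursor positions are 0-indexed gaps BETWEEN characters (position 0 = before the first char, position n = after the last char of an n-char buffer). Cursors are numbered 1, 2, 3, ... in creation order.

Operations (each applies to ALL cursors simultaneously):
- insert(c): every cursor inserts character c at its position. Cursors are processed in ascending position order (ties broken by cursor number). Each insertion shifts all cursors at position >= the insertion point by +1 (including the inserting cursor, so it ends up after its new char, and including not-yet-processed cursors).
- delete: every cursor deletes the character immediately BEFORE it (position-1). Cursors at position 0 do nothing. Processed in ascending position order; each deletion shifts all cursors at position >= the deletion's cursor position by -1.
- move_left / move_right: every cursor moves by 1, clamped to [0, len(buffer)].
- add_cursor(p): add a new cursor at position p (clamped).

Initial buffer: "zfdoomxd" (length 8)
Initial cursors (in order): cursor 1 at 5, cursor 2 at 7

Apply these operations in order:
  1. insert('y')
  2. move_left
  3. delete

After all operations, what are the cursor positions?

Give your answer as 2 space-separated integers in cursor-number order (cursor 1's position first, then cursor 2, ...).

Answer: 4 6

Derivation:
After op 1 (insert('y')): buffer="zfdooymxyd" (len 10), cursors c1@6 c2@9, authorship .....1..2.
After op 2 (move_left): buffer="zfdooymxyd" (len 10), cursors c1@5 c2@8, authorship .....1..2.
After op 3 (delete): buffer="zfdoymyd" (len 8), cursors c1@4 c2@6, authorship ....1.2.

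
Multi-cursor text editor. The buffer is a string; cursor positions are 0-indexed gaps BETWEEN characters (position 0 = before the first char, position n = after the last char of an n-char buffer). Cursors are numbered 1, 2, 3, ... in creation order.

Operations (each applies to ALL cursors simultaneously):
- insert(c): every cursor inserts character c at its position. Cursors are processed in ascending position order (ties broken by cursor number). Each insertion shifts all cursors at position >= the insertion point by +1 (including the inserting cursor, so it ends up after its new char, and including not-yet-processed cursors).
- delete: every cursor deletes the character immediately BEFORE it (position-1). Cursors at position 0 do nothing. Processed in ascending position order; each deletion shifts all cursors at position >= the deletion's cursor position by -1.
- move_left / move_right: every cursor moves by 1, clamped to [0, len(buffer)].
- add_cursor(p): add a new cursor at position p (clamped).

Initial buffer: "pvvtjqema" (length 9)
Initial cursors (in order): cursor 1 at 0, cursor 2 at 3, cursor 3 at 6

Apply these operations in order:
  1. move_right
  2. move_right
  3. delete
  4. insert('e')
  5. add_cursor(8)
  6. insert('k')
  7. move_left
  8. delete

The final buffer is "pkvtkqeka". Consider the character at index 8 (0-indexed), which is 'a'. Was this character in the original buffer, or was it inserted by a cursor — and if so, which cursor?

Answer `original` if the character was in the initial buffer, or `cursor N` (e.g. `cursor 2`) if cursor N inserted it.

After op 1 (move_right): buffer="pvvtjqema" (len 9), cursors c1@1 c2@4 c3@7, authorship .........
After op 2 (move_right): buffer="pvvtjqema" (len 9), cursors c1@2 c2@5 c3@8, authorship .........
After op 3 (delete): buffer="pvtqea" (len 6), cursors c1@1 c2@3 c3@5, authorship ......
After op 4 (insert('e')): buffer="pevteqeea" (len 9), cursors c1@2 c2@5 c3@8, authorship .1..2..3.
After op 5 (add_cursor(8)): buffer="pevteqeea" (len 9), cursors c1@2 c2@5 c3@8 c4@8, authorship .1..2..3.
After op 6 (insert('k')): buffer="pekvtekqeekka" (len 13), cursors c1@3 c2@7 c3@12 c4@12, authorship .11..22..334.
After op 7 (move_left): buffer="pekvtekqeekka" (len 13), cursors c1@2 c2@6 c3@11 c4@11, authorship .11..22..334.
After op 8 (delete): buffer="pkvtkqeka" (len 9), cursors c1@1 c2@4 c3@7 c4@7, authorship .1..2..4.
Authorship (.=original, N=cursor N): . 1 . . 2 . . 4 .
Index 8: author = original

Answer: original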